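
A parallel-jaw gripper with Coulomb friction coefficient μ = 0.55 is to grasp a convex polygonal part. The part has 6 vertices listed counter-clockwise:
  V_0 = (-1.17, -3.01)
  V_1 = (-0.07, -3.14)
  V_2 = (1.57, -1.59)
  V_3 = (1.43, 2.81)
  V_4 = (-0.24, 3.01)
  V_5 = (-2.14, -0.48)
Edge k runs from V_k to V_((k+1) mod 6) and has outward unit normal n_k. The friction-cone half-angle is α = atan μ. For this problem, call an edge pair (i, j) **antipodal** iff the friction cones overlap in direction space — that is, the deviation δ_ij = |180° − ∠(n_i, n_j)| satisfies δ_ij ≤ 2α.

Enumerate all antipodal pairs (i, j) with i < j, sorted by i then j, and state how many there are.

count = 5; pairs: (0,3), (1,3), (1,4), (2,4), (2,5)

α = atan 0.55 = 28.81°;  2α = 57.62°
n_0 = (-0.1174, -0.9931)
n_1 = (+0.6869, -0.7268)
n_2 = (+0.9995, +0.0318)
n_3 = (+0.1189, +0.9929)
n_4 = (-0.8783, +0.4781)
n_5 = (-0.9337, -0.3580)
  (0,1): δ = 129.88°  ·
  (0,2): δ = 81.44°  ·
  (0,3): δ = 0.09°  ✓
  (0,4): δ = 68.18°  ·
  (0,5): δ = 117.72°  ·
  (1,2): δ = 131.56°  ·
  (1,3): δ = 50.21°  ✓
  (1,4): δ = 18.05°  ✓
  (1,5): δ = 67.59°  ·
  (2,3): δ = 98.65°  ·
  (2,4): δ = 30.39°  ✓
  (2,5): δ = 19.15°  ✓
  (3,4): δ = 111.74°  ·
  (3,5): δ = 62.19°  ·
  (4,5): δ = 130.46°  ·
antipodal pairs: 5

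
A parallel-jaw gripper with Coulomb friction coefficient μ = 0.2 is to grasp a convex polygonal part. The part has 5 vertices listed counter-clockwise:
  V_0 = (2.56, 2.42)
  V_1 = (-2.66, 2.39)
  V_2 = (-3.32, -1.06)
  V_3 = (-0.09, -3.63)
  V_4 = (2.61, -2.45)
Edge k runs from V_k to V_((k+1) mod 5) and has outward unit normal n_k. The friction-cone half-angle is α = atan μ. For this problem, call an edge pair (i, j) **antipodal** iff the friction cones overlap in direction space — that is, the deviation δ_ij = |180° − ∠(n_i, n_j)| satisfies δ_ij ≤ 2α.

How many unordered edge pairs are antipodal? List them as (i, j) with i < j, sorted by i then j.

α = atan 0.2 = 11.31°;  2α = 22.62°
n_0 = (-0.0057, +1.0000)
n_1 = (-0.9822, +0.1879)
n_2 = (-0.6226, -0.7825)
n_3 = (+0.4005, -0.9163)
n_4 = (+0.9999, +0.0103)
  (0,1): δ = 101.16°  ·
  (0,2): δ = 38.84°  ·
  (0,3): δ = 23.28°  ·
  (0,4): δ = 90.26°  ·
  (1,2): δ = 117.68°  ·
  (1,3): δ = 55.56°  ·
  (1,4): δ = 11.42°  ✓
  (2,3): δ = 117.88°  ·
  (2,4): δ = 50.90°  ·
  (3,4): δ = 113.02°  ·
antipodal pairs: 1

count = 1; pairs: (1,4)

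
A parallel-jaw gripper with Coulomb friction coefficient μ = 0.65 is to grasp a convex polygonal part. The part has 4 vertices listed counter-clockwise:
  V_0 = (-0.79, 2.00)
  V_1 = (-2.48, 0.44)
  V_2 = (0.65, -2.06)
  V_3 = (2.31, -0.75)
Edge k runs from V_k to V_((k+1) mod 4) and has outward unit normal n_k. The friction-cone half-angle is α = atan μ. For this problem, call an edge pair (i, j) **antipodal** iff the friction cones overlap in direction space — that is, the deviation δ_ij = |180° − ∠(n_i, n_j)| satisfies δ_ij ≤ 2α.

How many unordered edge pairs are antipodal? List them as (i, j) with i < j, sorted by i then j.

α = atan 0.65 = 33.02°;  2α = 66.05°
n_0 = (-0.6783, +0.7348)
n_1 = (-0.6241, -0.7814)
n_2 = (+0.6195, -0.7850)
n_3 = (+0.6636, +0.7481)
  (0,1): δ = 81.32°  ·
  (0,2): δ = 4.43°  ✓
  (0,3): δ = 95.71°  ·
  (1,2): δ = 103.11°  ·
  (1,3): δ = 2.96°  ✓
  (2,3): δ = 79.86°  ·
antipodal pairs: 2

count = 2; pairs: (0,2), (1,3)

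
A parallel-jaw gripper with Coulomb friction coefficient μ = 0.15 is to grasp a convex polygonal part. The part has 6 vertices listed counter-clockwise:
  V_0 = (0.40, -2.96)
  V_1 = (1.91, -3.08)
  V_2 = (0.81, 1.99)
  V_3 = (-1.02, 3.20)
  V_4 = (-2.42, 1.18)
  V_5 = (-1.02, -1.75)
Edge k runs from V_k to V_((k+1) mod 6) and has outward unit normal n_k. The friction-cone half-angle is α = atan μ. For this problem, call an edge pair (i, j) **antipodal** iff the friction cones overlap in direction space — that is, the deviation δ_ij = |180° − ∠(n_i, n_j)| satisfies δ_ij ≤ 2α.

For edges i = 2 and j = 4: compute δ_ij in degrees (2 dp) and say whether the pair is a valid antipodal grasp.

α = atan 0.15 = 8.53°;  2α = 17.06°
edge 2: e_2 = (-1.83, +1.21);  n_2 = (+0.5515, +0.8341)
edge 4: e_4 = (+1.40, -2.93);  n_4 = (-0.9023, -0.4311)
∠(n_2, n_4) = 149.01°
δ = |180° − 149.01°| = 30.99°
30.99° > 2α = 17.06°  →  invalid

δ = 30.99°, invalid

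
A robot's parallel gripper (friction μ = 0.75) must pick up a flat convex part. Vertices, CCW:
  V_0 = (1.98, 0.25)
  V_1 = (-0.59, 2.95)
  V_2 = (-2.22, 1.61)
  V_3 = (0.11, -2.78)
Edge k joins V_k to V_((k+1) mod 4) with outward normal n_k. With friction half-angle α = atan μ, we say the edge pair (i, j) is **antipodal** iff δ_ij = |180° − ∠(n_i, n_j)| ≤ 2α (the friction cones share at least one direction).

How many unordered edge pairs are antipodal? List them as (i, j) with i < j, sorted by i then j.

count = 3; pairs: (0,2), (1,3), (2,3)

α = atan 0.75 = 36.87°;  2α = 73.74°
n_0 = (+0.7243, +0.6895)
n_1 = (-0.6350, +0.7725)
n_2 = (-0.8833, -0.4688)
n_3 = (+0.8510, -0.5252)
  (0,1): δ = 94.16°  ·
  (0,2): δ = 15.63°  ✓
  (0,3): δ = 104.73°  ·
  (1,2): δ = 101.47°  ·
  (1,3): δ = 18.90°  ✓
  (2,3): δ = 59.64°  ✓
antipodal pairs: 3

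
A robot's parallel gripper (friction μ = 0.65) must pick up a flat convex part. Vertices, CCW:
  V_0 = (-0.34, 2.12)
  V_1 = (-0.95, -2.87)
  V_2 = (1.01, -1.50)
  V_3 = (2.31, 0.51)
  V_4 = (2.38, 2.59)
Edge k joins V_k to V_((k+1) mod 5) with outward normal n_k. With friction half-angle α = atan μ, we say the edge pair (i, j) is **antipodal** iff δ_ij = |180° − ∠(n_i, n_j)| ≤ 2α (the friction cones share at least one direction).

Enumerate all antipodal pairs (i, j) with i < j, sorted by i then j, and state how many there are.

count = 5; pairs: (0,1), (0,2), (0,3), (1,4), (2,4)

α = atan 0.65 = 33.02°;  2α = 66.05°
n_0 = (-0.9926, +0.1213)
n_1 = (+0.5729, -0.8196)
n_2 = (+0.8397, -0.5431)
n_3 = (+0.9994, -0.0336)
n_4 = (-0.1703, +0.9854)
  (0,1): δ = 48.08°  ✓
  (0,2): δ = 25.92°  ✓
  (0,3): δ = 5.04°  ✓
  (0,4): δ = 106.77°  ·
  (1,2): δ = 157.85°  ·
  (1,3): δ = 126.88°  ·
  (1,4): δ = 25.15°  ✓
  (2,3): δ = 149.03°  ·
  (2,4): δ = 47.30°  ✓
  (3,4): δ = 78.27°  ·
antipodal pairs: 5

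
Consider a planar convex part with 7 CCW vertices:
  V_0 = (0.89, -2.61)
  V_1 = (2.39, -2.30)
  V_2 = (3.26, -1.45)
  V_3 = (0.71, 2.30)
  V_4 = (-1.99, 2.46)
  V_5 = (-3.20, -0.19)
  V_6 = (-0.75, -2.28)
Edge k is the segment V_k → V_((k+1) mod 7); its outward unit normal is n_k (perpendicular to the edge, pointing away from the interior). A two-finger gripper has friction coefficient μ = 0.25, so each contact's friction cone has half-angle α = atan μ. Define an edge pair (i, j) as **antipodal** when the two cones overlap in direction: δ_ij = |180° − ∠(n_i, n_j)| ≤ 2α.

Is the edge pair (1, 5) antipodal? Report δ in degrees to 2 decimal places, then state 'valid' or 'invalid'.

α = atan 0.25 = 14.04°;  2α = 28.07°
edge 1: e_1 = (+0.87, +0.85);  n_1 = (+0.6988, -0.7153)
edge 5: e_5 = (+2.45, -2.09);  n_5 = (-0.6490, -0.7608)
∠(n_1, n_5) = 84.80°
δ = |180° − 84.80°| = 95.20°
95.20° > 2α = 28.07°  →  invalid

δ = 95.20°, invalid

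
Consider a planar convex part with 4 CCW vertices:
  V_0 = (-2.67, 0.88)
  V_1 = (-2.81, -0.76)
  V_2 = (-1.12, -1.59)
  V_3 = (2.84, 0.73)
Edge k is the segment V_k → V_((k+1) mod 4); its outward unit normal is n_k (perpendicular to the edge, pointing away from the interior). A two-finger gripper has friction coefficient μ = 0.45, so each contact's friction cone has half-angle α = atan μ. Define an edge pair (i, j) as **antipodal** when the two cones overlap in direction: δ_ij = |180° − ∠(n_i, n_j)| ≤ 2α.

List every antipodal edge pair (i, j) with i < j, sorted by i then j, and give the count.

count = 2; pairs: (1,3), (2,3)

α = atan 0.45 = 24.23°;  2α = 48.46°
n_0 = (-0.9964, +0.0851)
n_1 = (-0.4408, -0.8976)
n_2 = (+0.5055, -0.8628)
n_3 = (+0.0272, +0.9996)
  (0,1): δ = 111.28°  ·
  (0,2): δ = 54.76°  ·
  (0,3): δ = 93.32°  ·
  (1,2): δ = 123.48°  ·
  (1,3): δ = 24.60°  ✓
  (2,3): δ = 31.92°  ✓
antipodal pairs: 2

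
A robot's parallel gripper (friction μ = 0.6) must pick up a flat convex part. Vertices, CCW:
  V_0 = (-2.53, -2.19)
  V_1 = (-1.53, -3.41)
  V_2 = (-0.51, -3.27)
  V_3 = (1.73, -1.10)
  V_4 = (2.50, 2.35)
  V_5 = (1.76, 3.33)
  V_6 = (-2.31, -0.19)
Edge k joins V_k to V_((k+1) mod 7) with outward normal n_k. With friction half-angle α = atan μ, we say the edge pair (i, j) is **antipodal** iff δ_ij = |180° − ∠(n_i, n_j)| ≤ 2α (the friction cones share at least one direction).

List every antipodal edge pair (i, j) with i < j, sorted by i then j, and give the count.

count = 9; pairs: (0,3), (0,4), (1,4), (1,5), (2,5), (2,6), (3,5), (3,6), (4,6)

α = atan 0.6 = 30.96°;  2α = 61.93°
n_0 = (-0.7734, -0.6339)
n_1 = (+0.1360, -0.9907)
n_2 = (+0.6958, -0.7182)
n_3 = (+0.9760, -0.2178)
n_4 = (+0.7980, +0.6026)
n_5 = (-0.6542, +0.7564)
n_6 = (-0.9940, +0.1093)
  (0,1): δ = 121.53°  ·
  (0,2): δ = 85.25°  ·
  (0,3): δ = 51.92°  ✓
  (0,4): δ = 2.28°  ✓
  (0,5): δ = 91.51°  ·
  (0,6): δ = 134.38°  ·
  (1,2): δ = 143.72°  ·
  (1,3): δ = 110.40°  ·
  (1,4): δ = 60.76°  ✓
  (1,5): δ = 33.04°  ✓
  (1,6): δ = 75.91°  ·
  (2,3): δ = 146.67°  ·
  (2,4): δ = 97.03°  ·
  (2,5): δ = 3.24°  ✓
  (2,6): δ = 39.63°  ✓
  (3,4): δ = 130.36°  ·
  (3,5): δ = 36.56°  ✓
  (3,6): δ = 6.30°  ✓
  (4,5): δ = 86.20°  ·
  (4,6): δ = 43.33°  ✓
  (5,6): δ = 137.13°  ·
antipodal pairs: 9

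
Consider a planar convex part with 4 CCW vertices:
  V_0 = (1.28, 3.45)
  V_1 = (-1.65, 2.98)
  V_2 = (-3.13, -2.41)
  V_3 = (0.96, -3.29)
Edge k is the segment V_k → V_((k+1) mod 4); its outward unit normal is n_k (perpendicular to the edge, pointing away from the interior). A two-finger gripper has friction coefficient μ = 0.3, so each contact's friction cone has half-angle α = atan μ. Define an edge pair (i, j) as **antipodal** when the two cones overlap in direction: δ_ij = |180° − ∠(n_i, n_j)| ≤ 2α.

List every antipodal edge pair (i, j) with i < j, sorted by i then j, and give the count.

α = atan 0.3 = 16.70°;  2α = 33.40°
n_0 = (-0.1584, +0.9874)
n_1 = (-0.9643, +0.2648)
n_2 = (-0.2103, -0.9776)
n_3 = (+0.9989, -0.0474)
  (0,1): δ = 114.47°  ·
  (0,2): δ = 21.26°  ✓
  (0,3): δ = 78.17°  ·
  (1,2): δ = 86.79°  ·
  (1,3): δ = 12.64°  ✓
  (2,3): δ = 80.58°  ·
antipodal pairs: 2

count = 2; pairs: (0,2), (1,3)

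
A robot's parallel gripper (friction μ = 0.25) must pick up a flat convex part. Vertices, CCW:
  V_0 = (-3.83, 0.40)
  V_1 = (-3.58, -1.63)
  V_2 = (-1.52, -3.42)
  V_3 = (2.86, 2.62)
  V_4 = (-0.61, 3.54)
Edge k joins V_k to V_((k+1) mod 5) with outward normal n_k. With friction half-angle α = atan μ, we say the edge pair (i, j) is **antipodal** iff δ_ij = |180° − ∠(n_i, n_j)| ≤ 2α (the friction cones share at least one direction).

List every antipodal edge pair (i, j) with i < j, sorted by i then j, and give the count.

α = atan 0.25 = 14.04°;  2α = 28.07°
n_0 = (-0.9925, -0.1222)
n_1 = (-0.6559, -0.7548)
n_2 = (+0.8095, -0.5871)
n_3 = (+0.2563, +0.9666)
n_4 = (-0.6982, +0.7159)
  (0,1): δ = 138.01°  ·
  (0,2): δ = 42.97°  ·
  (0,3): δ = 68.13°  ·
  (0,4): δ = 127.26°  ·
  (1,2): δ = 84.96°  ·
  (1,3): δ = 26.14°  ✓
  (1,4): δ = 85.27°  ·
  (2,3): δ = 68.90°  ·
  (2,4): δ = 9.77°  ✓
  (3,4): δ = 120.87°  ·
antipodal pairs: 2

count = 2; pairs: (1,3), (2,4)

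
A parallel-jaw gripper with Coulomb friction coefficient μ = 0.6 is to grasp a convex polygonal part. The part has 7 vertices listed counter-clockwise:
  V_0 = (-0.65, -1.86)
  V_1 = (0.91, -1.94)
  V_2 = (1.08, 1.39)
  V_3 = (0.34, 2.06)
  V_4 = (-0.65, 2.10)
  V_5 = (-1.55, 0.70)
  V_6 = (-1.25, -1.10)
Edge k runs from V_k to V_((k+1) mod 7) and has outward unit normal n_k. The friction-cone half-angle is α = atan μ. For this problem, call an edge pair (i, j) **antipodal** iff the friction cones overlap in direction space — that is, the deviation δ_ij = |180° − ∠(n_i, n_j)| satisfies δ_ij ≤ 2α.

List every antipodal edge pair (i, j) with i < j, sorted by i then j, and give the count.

count = 9; pairs: (0,2), (0,3), (0,4), (1,4), (1,5), (1,6), (2,5), (2,6), (3,6)

α = atan 0.6 = 30.96°;  2α = 61.93°
n_0 = (-0.0512, -0.9987)
n_1 = (+0.9987, -0.0510)
n_2 = (+0.6712, +0.7413)
n_3 = (+0.0404, +0.9992)
n_4 = (-0.8412, +0.5408)
n_5 = (-0.9864, -0.1644)
n_6 = (-0.7849, -0.6196)
  (0,1): δ = 89.99°  ·
  (0,2): δ = 39.22°  ✓
  (0,3): δ = 0.62°  ✓
  (0,4): δ = 60.20°  ✓
  (0,5): δ = 102.40°  ·
  (0,6): δ = 131.23°  ·
  (1,2): δ = 129.24°  ·
  (1,3): δ = 89.39°  ·
  (1,4): δ = 29.81°  ✓
  (1,5): δ = 12.38°  ✓
  (1,6): δ = 41.21°  ✓
  (2,3): δ = 140.16°  ·
  (2,4): δ = 80.58°  ·
  (2,5): δ = 38.38°  ✓
  (2,6): δ = 9.55°  ✓
  (3,4): δ = 120.42°  ·
  (3,5): δ = 78.22°  ·
  (3,6): δ = 49.40°  ✓
  (4,5): δ = 137.80°  ·
  (4,6): δ = 108.97°  ·
  (5,6): δ = 151.17°  ·
antipodal pairs: 9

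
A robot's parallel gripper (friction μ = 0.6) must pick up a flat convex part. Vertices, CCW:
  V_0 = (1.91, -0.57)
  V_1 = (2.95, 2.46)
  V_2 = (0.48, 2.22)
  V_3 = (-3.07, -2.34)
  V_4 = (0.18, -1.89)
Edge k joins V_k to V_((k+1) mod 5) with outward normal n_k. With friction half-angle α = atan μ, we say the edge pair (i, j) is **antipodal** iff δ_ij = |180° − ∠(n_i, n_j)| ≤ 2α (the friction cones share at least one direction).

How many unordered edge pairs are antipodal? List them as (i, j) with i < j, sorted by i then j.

count = 5; pairs: (0,2), (1,3), (1,4), (2,3), (2,4)

α = atan 0.6 = 30.96°;  2α = 61.93°
n_0 = (+0.9458, -0.3246)
n_1 = (-0.0967, +0.9953)
n_2 = (-0.7891, +0.6143)
n_3 = (+0.1372, -0.9905)
n_4 = (+0.6066, -0.7950)
  (0,1): δ = 65.51°  ·
  (0,2): δ = 18.96°  ✓
  (0,3): δ = 116.83°  ·
  (0,4): δ = 146.29°  ·
  (1,2): δ = 133.45°  ·
  (1,3): δ = 2.33°  ✓
  (1,4): δ = 31.79°  ✓
  (2,3): δ = 44.22°  ✓
  (2,4): δ = 14.76°  ✓
  (3,4): δ = 150.54°  ·
antipodal pairs: 5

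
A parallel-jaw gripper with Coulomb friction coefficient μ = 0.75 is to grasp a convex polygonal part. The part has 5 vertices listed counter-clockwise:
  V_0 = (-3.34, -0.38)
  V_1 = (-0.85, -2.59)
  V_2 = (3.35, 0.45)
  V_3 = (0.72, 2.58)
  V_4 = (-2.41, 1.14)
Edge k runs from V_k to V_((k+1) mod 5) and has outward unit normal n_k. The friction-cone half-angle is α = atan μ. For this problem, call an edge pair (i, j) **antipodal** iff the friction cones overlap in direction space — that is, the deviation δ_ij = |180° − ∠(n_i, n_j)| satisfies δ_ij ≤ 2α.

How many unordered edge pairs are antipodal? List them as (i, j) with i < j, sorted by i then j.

α = atan 0.75 = 36.87°;  2α = 73.74°
n_0 = (-0.6638, -0.7479)
n_1 = (+0.5863, -0.8101)
n_2 = (+0.6294, +0.7771)
n_3 = (-0.4180, +0.9085)
n_4 = (-0.8530, +0.5219)
  (0,1): δ = 102.51°  ·
  (0,2): δ = 2.59°  ✓
  (0,3): δ = 66.30°  ✓
  (0,4): δ = 100.13°  ·
  (1,2): δ = 74.90°  ·
  (1,3): δ = 11.19°  ✓
  (1,4): δ = 22.64°  ✓
  (2,3): δ = 116.29°  ·
  (2,4): δ = 82.46°  ·
  (3,4): δ = 146.17°  ·
antipodal pairs: 4

count = 4; pairs: (0,2), (0,3), (1,3), (1,4)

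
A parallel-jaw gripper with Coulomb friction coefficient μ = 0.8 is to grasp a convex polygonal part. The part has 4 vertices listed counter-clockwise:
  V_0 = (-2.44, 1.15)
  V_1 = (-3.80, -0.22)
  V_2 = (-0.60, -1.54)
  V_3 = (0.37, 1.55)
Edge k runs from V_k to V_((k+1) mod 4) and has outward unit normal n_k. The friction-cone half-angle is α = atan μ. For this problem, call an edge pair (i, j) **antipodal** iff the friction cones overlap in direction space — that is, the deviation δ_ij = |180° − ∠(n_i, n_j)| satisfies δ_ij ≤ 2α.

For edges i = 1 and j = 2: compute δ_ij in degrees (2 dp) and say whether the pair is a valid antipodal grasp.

δ = 85.01°, invalid

α = atan 0.8 = 38.66°;  2α = 77.32°
edge 1: e_1 = (+3.20, -1.32);  n_1 = (-0.3813, -0.9244)
edge 2: e_2 = (+0.97, +3.09);  n_2 = (+0.9541, -0.2995)
∠(n_1, n_2) = 94.99°
δ = |180° − 94.99°| = 85.01°
85.01° > 2α = 77.32°  →  invalid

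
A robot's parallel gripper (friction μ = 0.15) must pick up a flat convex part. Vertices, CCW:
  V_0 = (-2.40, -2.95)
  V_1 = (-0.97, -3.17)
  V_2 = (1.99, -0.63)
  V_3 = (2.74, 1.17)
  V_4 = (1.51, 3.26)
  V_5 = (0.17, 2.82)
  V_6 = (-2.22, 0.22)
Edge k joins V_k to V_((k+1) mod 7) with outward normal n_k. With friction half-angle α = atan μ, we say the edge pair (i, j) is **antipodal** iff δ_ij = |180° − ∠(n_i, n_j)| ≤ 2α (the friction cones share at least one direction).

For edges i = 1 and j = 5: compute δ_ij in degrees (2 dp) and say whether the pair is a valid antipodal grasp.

δ = 6.78°, valid

α = atan 0.15 = 8.53°;  2α = 17.06°
edge 1: e_1 = (+2.96, +2.54);  n_1 = (+0.6512, -0.7589)
edge 5: e_5 = (-2.39, -2.60);  n_5 = (-0.7362, +0.6767)
∠(n_1, n_5) = 173.22°
δ = |180° − 173.22°| = 6.78°
6.78° ≤ 2α = 17.06°  →  valid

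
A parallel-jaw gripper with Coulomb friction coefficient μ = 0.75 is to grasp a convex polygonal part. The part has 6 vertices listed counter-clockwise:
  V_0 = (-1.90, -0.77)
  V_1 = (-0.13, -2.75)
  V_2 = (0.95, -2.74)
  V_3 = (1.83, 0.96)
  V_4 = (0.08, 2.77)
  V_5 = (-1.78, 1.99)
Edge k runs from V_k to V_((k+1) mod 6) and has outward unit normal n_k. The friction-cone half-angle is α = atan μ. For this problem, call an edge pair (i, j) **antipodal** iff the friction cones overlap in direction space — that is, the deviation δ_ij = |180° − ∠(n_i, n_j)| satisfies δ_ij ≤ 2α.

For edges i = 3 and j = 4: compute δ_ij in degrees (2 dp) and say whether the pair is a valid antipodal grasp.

α = atan 0.75 = 36.87°;  2α = 73.74°
edge 3: e_3 = (-1.75, +1.81);  n_3 = (+0.7189, +0.6951)
edge 4: e_4 = (-1.86, -0.78);  n_4 = (-0.3867, +0.9222)
∠(n_3, n_4) = 68.72°
δ = |180° − 68.72°| = 111.28°
111.28° > 2α = 73.74°  →  invalid

δ = 111.28°, invalid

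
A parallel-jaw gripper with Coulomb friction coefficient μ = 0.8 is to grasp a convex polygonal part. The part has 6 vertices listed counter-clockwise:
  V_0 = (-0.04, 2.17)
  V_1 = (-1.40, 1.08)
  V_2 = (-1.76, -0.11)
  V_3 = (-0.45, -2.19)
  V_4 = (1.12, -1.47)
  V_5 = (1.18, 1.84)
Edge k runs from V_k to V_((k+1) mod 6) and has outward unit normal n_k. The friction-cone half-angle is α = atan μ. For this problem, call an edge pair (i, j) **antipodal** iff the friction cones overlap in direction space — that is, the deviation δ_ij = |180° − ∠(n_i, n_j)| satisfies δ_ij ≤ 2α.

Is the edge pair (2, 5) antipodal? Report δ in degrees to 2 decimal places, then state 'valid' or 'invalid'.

α = atan 0.8 = 38.66°;  2α = 77.32°
edge 2: e_2 = (+1.31, -2.08);  n_2 = (-0.8462, -0.5329)
edge 5: e_5 = (-1.22, +0.33);  n_5 = (+0.2611, +0.9653)
∠(n_2, n_5) = 137.34°
δ = |180° − 137.34°| = 42.66°
42.66° ≤ 2α = 77.32°  →  valid

δ = 42.66°, valid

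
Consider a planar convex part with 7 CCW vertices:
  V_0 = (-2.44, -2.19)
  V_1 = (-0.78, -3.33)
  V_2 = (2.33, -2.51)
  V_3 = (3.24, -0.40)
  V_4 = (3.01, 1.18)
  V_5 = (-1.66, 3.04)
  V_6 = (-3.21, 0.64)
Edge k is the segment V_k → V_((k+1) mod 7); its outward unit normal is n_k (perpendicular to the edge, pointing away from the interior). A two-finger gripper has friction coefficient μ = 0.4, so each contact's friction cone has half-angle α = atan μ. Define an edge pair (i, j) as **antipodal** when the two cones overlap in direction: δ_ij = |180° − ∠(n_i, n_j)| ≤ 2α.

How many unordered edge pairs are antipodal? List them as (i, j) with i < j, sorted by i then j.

α = atan 0.4 = 21.80°;  2α = 43.60°
n_0 = (-0.5661, -0.8243)
n_1 = (+0.2550, -0.9670)
n_2 = (+0.9182, -0.3960)
n_3 = (+0.9896, +0.1441)
n_4 = (+0.3700, +0.9290)
n_5 = (-0.8400, +0.5425)
n_6 = (-0.9649, -0.2625)
  (0,1): δ = 130.75°  ·
  (0,2): δ = 78.85°  ·
  (0,3): δ = 47.24°  ·
  (0,4): δ = 12.76°  ✓
  (0,5): δ = 91.62°  ·
  (0,6): δ = 139.70°  ·
  (1,2): δ = 128.10°  ·
  (1,3): δ = 96.49°  ·
  (1,4): δ = 36.49°  ✓
  (1,5): δ = 42.37°  ✓
  (1,6): δ = 90.45°  ·
  (2,3): δ = 148.39°  ·
  (2,4): δ = 88.39°  ·
  (2,5): δ = 9.53°  ✓
  (2,6): δ = 38.55°  ✓
  (3,4): δ = 120.00°  ·
  (3,5): δ = 41.14°  ✓
  (3,6): δ = 6.94°  ✓
  (4,5): δ = 101.14°  ·
  (4,6): δ = 53.06°  ·
  (5,6): δ = 131.92°  ·
antipodal pairs: 7

count = 7; pairs: (0,4), (1,4), (1,5), (2,5), (2,6), (3,5), (3,6)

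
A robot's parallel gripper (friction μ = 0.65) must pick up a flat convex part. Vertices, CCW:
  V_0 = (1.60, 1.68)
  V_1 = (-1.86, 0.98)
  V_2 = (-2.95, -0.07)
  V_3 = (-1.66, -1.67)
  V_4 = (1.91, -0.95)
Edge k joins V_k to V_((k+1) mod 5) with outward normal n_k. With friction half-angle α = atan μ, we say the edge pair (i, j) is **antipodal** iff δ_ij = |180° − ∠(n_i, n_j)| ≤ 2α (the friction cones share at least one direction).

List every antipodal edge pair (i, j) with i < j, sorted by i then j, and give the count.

α = atan 0.65 = 33.02°;  2α = 66.05°
n_0 = (-0.1983, +0.9801)
n_1 = (-0.6938, +0.7202)
n_2 = (-0.7785, -0.6277)
n_3 = (+0.1977, -0.9803)
n_4 = (+0.9931, +0.1171)
  (0,1): δ = 147.51°  ·
  (0,2): δ = 62.56°  ✓
  (0,3): δ = 0.03°  ✓
  (0,4): δ = 85.29°  ·
  (1,2): δ = 95.05°  ·
  (1,3): δ = 32.53°  ✓
  (1,4): δ = 52.79°  ✓
  (2,3): δ = 117.48°  ·
  (2,4): δ = 32.16°  ✓
  (3,4): δ = 94.68°  ·
antipodal pairs: 5

count = 5; pairs: (0,2), (0,3), (1,3), (1,4), (2,4)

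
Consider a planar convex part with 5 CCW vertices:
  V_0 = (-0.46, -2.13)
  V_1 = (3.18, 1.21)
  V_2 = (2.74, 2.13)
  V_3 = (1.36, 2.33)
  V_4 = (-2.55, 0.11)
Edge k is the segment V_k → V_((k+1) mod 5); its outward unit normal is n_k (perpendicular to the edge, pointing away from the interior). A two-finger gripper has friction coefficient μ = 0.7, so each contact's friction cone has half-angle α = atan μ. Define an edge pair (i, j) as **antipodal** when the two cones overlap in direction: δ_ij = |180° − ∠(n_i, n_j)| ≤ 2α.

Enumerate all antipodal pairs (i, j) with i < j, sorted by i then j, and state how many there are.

count = 4; pairs: (0,2), (0,3), (1,4), (2,4)

α = atan 0.7 = 34.99°;  2α = 69.98°
n_0 = (+0.6761, -0.7368)
n_1 = (+0.9021, +0.4315)
n_2 = (+0.1434, +0.9897)
n_3 = (-0.4937, +0.8696)
n_4 = (-0.7312, -0.6822)
  (0,1): δ = 106.98°  ·
  (0,2): δ = 50.79°  ✓
  (0,3): δ = 12.95°  ✓
  (0,4): δ = 90.48°  ·
  (1,2): δ = 123.81°  ·
  (1,3): δ = 85.97°  ·
  (1,4): δ = 17.46°  ✓
  (2,3): δ = 142.17°  ·
  (2,4): δ = 38.74°  ✓
  (3,4): δ = 76.57°  ·
antipodal pairs: 4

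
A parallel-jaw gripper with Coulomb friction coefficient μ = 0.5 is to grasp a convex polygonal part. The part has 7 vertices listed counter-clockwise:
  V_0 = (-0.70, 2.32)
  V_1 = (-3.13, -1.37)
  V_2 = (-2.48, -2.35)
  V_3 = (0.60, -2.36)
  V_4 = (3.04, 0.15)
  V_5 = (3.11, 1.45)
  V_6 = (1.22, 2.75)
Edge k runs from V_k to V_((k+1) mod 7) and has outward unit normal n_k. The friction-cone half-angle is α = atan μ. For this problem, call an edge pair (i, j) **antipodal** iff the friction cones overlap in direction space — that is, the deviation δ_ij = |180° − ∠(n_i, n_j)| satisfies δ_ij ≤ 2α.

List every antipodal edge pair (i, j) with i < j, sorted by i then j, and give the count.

α = atan 0.5 = 26.57°;  2α = 53.13°
n_0 = (-0.8352, +0.5500)
n_1 = (-0.8334, -0.5527)
n_2 = (-0.0032, -1.0000)
n_3 = (+0.7170, -0.6970)
n_4 = (+0.9986, -0.0538)
n_5 = (+0.5667, +0.8239)
n_6 = (-0.2185, +0.9758)
  (0,1): δ = 113.08°  ·
  (0,2): δ = 56.82°  ·
  (0,3): δ = 10.82°  ✓
  (0,4): δ = 30.28°  ✓
  (0,5): δ = 88.84°  ·
  (0,6): δ = 135.99°  ·
  (1,2): δ = 123.74°  ·
  (1,3): δ = 77.74°  ·
  (1,4): δ = 36.64°  ✓
  (1,5): δ = 21.92°  ✓
  (1,6): δ = 69.07°  ·
  (2,3): δ = 134.00°  ·
  (2,4): δ = 92.90°  ·
  (2,5): δ = 34.34°  ✓
  (2,6): δ = 12.81°  ✓
  (3,4): δ = 138.89°  ·
  (3,5): δ = 80.33°  ·
  (3,6): δ = 33.19°  ✓
  (4,5): δ = 121.44°  ·
  (4,6): δ = 74.29°  ·
  (5,6): δ = 132.86°  ·
antipodal pairs: 7

count = 7; pairs: (0,3), (0,4), (1,4), (1,5), (2,5), (2,6), (3,6)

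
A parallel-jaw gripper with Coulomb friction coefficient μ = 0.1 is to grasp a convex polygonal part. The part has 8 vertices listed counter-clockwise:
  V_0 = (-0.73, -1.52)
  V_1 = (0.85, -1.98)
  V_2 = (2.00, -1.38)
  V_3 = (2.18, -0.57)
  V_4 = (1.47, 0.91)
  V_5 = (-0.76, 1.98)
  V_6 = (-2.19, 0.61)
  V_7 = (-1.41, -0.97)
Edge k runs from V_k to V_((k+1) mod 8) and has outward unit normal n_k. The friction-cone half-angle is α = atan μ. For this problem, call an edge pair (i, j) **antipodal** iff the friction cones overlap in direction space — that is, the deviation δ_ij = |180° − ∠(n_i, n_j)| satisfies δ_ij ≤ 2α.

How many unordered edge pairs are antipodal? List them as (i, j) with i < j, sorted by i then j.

α = atan 0.1 = 5.71°;  2α = 11.42°
n_0 = (-0.2795, -0.9601)
n_1 = (+0.4626, -0.8866)
n_2 = (+0.9762, -0.2169)
n_3 = (+0.9016, +0.4325)
n_4 = (+0.4326, +0.9016)
n_5 = (-0.6918, +0.7221)
n_6 = (-0.8967, -0.4427)
n_7 = (-0.6289, -0.7775)
  (0,1): δ = 136.21°  ·
  (0,2): δ = 86.30°  ·
  (0,3): δ = 48.14°  ·
  (0,4): δ = 9.40°  ✓
  (0,5): δ = 60.00°  ·
  (0,6): δ = 132.51°  ·
  (0,7): δ = 157.27°  ·
  (1,2): δ = 130.08°  ·
  (1,3): δ = 91.92°  ·
  (1,4): δ = 53.19°  ·
  (1,5): δ = 16.22°  ·
  (1,6): δ = 88.72°  ·
  (1,7): δ = 113.48°  ·
  (2,3): δ = 141.84°  ·
  (2,4): δ = 103.10°  ·
  (2,5): δ = 33.70°  ·
  (2,6): δ = 38.80°  ·
  (2,7): δ = 63.56°  ·
  (3,4): δ = 141.26°  ·
  (3,5): δ = 71.86°  ·
  (3,6): δ = 0.65°  ✓
  (3,7): δ = 25.40°  ·
  (4,5): δ = 110.59°  ·
  (4,6): δ = 38.09°  ·
  (4,7): δ = 13.33°  ·
  (5,6): δ = 107.50°  ·
  (5,7): δ = 82.74°  ·
  (6,7): δ = 155.24°  ·
antipodal pairs: 2

count = 2; pairs: (0,4), (3,6)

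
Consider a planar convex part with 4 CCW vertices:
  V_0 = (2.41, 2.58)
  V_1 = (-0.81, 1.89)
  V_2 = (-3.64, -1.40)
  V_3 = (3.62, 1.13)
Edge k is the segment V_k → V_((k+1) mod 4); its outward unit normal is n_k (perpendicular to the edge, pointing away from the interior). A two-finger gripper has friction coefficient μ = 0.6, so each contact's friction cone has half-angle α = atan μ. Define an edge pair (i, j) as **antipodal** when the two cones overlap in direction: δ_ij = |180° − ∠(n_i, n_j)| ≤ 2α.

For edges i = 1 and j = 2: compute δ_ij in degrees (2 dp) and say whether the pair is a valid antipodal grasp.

δ = 30.09°, valid

α = atan 0.6 = 30.96°;  2α = 61.93°
edge 1: e_1 = (-2.83, -3.29);  n_1 = (-0.7581, +0.6521)
edge 2: e_2 = (+7.26, +2.53);  n_2 = (+0.3291, -0.9443)
∠(n_1, n_2) = 149.91°
δ = |180° − 149.91°| = 30.09°
30.09° ≤ 2α = 61.93°  →  valid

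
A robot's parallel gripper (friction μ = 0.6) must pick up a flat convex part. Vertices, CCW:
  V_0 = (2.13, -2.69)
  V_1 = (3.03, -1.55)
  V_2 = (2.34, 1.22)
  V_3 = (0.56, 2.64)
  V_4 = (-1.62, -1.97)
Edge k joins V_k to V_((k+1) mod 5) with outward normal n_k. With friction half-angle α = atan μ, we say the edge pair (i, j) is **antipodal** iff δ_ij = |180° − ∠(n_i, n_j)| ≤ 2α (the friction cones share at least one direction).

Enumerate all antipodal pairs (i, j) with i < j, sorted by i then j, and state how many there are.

count = 3; pairs: (0,3), (1,3), (2,4)

α = atan 0.6 = 30.96°;  2α = 61.93°
n_0 = (+0.7849, -0.6196)
n_1 = (+0.9703, +0.2417)
n_2 = (+0.6236, +0.7817)
n_3 = (-0.9040, +0.4275)
n_4 = (-0.1886, -0.9821)
  (0,1): δ = 127.72°  ·
  (0,2): δ = 90.29°  ·
  (0,3): δ = 12.98°  ✓
  (0,4): δ = 117.42°  ·
  (1,2): δ = 142.57°  ·
  (1,3): δ = 39.30°  ✓
  (1,4): δ = 65.14°  ·
  (2,3): δ = 76.73°  ·
  (2,4): δ = 27.71°  ✓
  (3,4): δ = 75.56°  ·
antipodal pairs: 3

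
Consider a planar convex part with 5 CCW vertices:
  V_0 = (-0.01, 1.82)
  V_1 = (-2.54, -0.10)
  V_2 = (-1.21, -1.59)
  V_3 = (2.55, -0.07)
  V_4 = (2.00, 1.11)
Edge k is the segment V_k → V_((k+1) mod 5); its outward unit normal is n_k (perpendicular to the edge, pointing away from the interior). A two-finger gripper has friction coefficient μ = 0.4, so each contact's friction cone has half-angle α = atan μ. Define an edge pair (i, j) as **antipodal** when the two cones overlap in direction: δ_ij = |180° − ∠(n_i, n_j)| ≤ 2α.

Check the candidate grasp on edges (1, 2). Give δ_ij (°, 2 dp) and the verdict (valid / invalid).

δ = 109.74°, invalid

α = atan 0.4 = 21.80°;  2α = 43.60°
edge 1: e_1 = (+1.33, -1.49);  n_1 = (-0.7460, -0.6659)
edge 2: e_2 = (+3.76, +1.52);  n_2 = (+0.3748, -0.9271)
∠(n_1, n_2) = 70.26°
δ = |180° − 70.26°| = 109.74°
109.74° > 2α = 43.60°  →  invalid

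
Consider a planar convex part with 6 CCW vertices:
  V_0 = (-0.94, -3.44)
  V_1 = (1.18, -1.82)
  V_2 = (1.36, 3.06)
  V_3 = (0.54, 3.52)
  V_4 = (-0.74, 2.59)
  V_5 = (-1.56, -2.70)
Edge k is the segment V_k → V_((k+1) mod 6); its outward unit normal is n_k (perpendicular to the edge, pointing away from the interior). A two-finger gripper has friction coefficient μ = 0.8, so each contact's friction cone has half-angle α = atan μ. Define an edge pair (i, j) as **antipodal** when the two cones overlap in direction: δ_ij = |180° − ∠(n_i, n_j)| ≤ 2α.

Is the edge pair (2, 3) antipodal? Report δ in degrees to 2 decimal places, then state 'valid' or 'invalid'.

δ = 114.71°, invalid

α = atan 0.8 = 38.66°;  2α = 77.32°
edge 2: e_2 = (-0.82, +0.46);  n_2 = (+0.4893, +0.8721)
edge 3: e_3 = (-1.28, -0.93);  n_3 = (-0.5878, +0.8090)
∠(n_2, n_3) = 65.29°
δ = |180° − 65.29°| = 114.71°
114.71° > 2α = 77.32°  →  invalid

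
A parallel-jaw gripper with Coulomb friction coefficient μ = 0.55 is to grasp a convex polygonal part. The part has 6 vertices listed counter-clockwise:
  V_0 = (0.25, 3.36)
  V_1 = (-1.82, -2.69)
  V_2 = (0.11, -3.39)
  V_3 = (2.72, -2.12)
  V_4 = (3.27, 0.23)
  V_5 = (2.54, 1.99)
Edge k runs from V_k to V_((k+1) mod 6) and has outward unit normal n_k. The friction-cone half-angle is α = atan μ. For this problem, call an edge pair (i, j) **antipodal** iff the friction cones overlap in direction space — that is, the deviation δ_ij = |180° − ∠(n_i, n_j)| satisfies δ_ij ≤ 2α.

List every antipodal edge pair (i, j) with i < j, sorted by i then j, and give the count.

α = atan 0.55 = 28.81°;  2α = 57.62°
n_0 = (-0.9462, +0.3237)
n_1 = (-0.3410, -0.9401)
n_2 = (+0.4375, -0.8992)
n_3 = (+0.9737, -0.2279)
n_4 = (+0.9237, +0.3831)
n_5 = (+0.5134, +0.8582)
  (0,1): δ = 91.05°  ·
  (0,2): δ = 45.16°  ✓
  (0,3): δ = 5.72°  ✓
  (0,4): δ = 41.42°  ✓
  (0,5): δ = 78.00°  ·
  (1,2): δ = 134.12°  ·
  (1,3): δ = 83.24°  ·
  (1,4): δ = 47.54°  ✓
  (1,5): δ = 10.95°  ✓
  (2,3): δ = 129.12°  ·
  (2,4): δ = 93.42°  ·
  (2,5): δ = 56.84°  ✓
  (3,4): δ = 144.30°  ·
  (3,5): δ = 107.72°  ·
  (4,5): δ = 143.42°  ·
antipodal pairs: 6

count = 6; pairs: (0,2), (0,3), (0,4), (1,4), (1,5), (2,5)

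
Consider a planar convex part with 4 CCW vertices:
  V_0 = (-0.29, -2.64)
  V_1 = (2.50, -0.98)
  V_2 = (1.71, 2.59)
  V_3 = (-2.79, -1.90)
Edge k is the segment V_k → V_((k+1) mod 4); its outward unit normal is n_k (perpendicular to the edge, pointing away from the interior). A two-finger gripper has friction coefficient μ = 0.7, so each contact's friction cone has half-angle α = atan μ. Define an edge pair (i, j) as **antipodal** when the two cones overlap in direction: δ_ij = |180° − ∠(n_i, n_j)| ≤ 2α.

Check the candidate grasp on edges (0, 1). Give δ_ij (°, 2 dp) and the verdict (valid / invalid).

δ = 108.27°, invalid

α = atan 0.7 = 34.99°;  2α = 69.98°
edge 0: e_0 = (+2.79, +1.66);  n_0 = (+0.5113, -0.8594)
edge 1: e_1 = (-0.79, +3.57);  n_1 = (+0.9764, +0.2161)
∠(n_0, n_1) = 71.73°
δ = |180° − 71.73°| = 108.27°
108.27° > 2α = 69.98°  →  invalid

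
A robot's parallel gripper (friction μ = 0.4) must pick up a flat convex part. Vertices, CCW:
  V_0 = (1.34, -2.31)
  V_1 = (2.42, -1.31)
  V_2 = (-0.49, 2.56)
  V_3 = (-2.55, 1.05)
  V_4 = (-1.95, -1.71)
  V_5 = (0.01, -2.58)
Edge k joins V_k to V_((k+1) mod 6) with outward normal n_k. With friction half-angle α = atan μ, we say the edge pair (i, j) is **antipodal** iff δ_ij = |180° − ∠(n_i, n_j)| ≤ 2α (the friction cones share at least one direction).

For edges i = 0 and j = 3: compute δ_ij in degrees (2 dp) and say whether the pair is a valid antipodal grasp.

δ = 59.47°, invalid

α = atan 0.4 = 21.80°;  2α = 43.60°
edge 0: e_0 = (+1.08, +1.00);  n_0 = (+0.6794, -0.7338)
edge 3: e_3 = (+0.60, -2.76);  n_3 = (-0.9772, -0.2124)
∠(n_0, n_3) = 120.53°
δ = |180° − 120.53°| = 59.47°
59.47° > 2α = 43.60°  →  invalid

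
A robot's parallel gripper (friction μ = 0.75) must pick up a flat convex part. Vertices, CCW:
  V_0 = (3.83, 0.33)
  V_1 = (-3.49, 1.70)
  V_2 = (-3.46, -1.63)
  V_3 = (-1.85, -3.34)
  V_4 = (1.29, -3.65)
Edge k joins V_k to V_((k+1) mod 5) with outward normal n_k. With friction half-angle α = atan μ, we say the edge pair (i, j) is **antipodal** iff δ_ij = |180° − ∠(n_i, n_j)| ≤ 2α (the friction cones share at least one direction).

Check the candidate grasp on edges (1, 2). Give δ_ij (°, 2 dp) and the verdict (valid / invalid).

α = atan 0.75 = 36.87°;  2α = 73.74°
edge 1: e_1 = (+0.03, -3.33);  n_1 = (-1.0000, -0.0090)
edge 2: e_2 = (+1.61, -1.71);  n_2 = (-0.7281, -0.6855)
∠(n_1, n_2) = 42.76°
δ = |180° − 42.76°| = 137.24°
137.24° > 2α = 73.74°  →  invalid

δ = 137.24°, invalid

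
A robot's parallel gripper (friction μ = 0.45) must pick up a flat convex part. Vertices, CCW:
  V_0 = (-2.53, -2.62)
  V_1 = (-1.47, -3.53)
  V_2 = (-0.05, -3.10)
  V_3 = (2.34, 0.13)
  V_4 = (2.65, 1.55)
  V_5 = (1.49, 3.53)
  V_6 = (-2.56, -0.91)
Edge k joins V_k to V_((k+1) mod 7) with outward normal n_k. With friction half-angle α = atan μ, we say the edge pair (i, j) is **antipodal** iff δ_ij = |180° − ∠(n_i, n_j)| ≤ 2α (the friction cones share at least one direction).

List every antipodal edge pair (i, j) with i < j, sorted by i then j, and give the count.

count = 7; pairs: (0,4), (1,5), (2,5), (2,6), (3,5), (3,6), (4,6)

α = atan 0.45 = 24.23°;  2α = 48.46°
n_0 = (-0.6514, -0.7588)
n_1 = (+0.2898, -0.9571)
n_2 = (+0.8039, -0.5948)
n_3 = (+0.9770, -0.2133)
n_4 = (+0.8628, +0.5055)
n_5 = (-0.7388, +0.6739)
n_6 = (-0.9998, -0.0175)
  (0,1): δ = 122.51°  ·
  (0,2): δ = 85.85°  ·
  (0,3): δ = 61.67°  ·
  (0,4): δ = 18.99°  ✓
  (0,5): δ = 88.28°  ·
  (0,6): δ = 131.65°  ·
  (1,2): δ = 143.35°  ·
  (1,3): δ = 119.16°  ·
  (1,4): δ = 76.48°  ·
  (1,5): δ = 30.78°  ✓
  (1,6): δ = 74.16°  ·
  (2,3): δ = 155.82°  ·
  (2,4): δ = 113.14°  ·
  (2,5): δ = 5.87°  ✓
  (2,6): δ = 37.50°  ✓
  (3,4): δ = 137.32°  ·
  (3,5): δ = 30.05°  ✓
  (3,6): δ = 13.32°  ✓
  (4,5): δ = 72.73°  ·
  (4,6): δ = 29.36°  ✓
  (5,6): δ = 136.63°  ·
antipodal pairs: 7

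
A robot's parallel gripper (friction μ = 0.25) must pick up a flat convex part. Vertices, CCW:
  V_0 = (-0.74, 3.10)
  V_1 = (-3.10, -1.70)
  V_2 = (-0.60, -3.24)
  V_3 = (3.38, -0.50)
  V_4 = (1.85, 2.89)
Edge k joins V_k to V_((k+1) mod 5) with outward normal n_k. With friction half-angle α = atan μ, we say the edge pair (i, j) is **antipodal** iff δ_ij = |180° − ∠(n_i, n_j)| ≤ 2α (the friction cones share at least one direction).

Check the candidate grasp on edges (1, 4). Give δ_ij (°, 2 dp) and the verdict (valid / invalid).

α = atan 0.25 = 14.04°;  2α = 28.07°
edge 1: e_1 = (+2.50, -1.54);  n_1 = (-0.5245, -0.8514)
edge 4: e_4 = (-2.59, +0.21);  n_4 = (+0.0808, +0.9967)
∠(n_1, n_4) = 153.00°
δ = |180° − 153.00°| = 27.00°
27.00° ≤ 2α = 28.07°  →  valid

δ = 27.00°, valid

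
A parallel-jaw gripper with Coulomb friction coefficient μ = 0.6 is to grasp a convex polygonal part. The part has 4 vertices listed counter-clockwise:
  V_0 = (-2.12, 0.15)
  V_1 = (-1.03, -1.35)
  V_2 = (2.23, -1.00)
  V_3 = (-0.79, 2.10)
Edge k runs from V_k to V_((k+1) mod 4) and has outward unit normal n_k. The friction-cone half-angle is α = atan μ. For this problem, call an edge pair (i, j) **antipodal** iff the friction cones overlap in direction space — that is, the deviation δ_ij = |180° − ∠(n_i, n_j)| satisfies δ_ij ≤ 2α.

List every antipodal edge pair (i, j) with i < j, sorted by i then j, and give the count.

α = atan 0.6 = 30.96°;  2α = 61.93°
n_0 = (-0.8090, -0.5879)
n_1 = (+0.1067, -0.9943)
n_2 = (+0.7163, +0.6978)
n_3 = (-0.8261, +0.5635)
  (0,1): δ = 119.88°  ·
  (0,2): δ = 8.25°  ✓
  (0,3): δ = 109.70°  ·
  (1,2): δ = 51.88°  ✓
  (1,3): δ = 49.58°  ✓
  (2,3): δ = 78.55°  ·
antipodal pairs: 3

count = 3; pairs: (0,2), (1,2), (1,3)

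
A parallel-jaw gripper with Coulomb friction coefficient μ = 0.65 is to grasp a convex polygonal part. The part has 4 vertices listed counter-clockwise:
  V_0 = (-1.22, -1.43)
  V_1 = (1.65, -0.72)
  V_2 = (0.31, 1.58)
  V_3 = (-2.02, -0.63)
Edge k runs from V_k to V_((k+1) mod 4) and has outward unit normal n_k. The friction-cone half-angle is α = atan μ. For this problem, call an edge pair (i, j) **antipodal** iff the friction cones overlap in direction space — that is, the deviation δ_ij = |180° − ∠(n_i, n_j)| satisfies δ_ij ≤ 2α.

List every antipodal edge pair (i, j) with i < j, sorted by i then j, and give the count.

count = 2; pairs: (0,2), (1,3)

α = atan 0.65 = 33.02°;  2α = 66.05°
n_0 = (+0.2401, -0.9707)
n_1 = (+0.8641, +0.5034)
n_2 = (-0.6882, +0.7255)
n_3 = (-0.7071, -0.7071)
  (0,1): δ = 73.67°  ·
  (0,2): δ = 29.59°  ✓
  (0,3): δ = 121.10°  ·
  (1,2): δ = 76.74°  ·
  (1,3): δ = 14.77°  ✓
  (2,3): δ = 88.49°  ·
antipodal pairs: 2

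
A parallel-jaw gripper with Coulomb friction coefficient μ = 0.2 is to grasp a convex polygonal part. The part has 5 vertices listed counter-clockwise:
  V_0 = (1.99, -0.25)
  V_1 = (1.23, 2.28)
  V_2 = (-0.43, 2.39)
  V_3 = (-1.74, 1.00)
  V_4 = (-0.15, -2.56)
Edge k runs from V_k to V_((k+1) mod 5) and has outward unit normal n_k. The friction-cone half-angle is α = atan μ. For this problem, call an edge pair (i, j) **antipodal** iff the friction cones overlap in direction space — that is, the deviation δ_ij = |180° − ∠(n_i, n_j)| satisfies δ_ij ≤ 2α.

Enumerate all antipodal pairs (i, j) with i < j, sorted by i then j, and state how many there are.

α = atan 0.2 = 11.31°;  2α = 22.62°
n_0 = (+0.9577, +0.2877)
n_1 = (+0.0661, +0.9978)
n_2 = (-0.7277, +0.6859)
n_3 = (-0.9131, -0.4078)
n_4 = (+0.7336, -0.6796)
  (0,1): δ = 110.51°  ·
  (0,2): δ = 60.02°  ·
  (0,3): δ = 7.35°  ✓
  (0,4): δ = 120.47°  ·
  (1,2): δ = 129.51°  ·
  (1,3): δ = 62.14°  ·
  (1,4): δ = 50.98°  ·
  (2,3): δ = 112.63°  ·
  (2,4): δ = 0.49°  ✓
  (3,4): δ = 66.88°  ·
antipodal pairs: 2

count = 2; pairs: (0,3), (2,4)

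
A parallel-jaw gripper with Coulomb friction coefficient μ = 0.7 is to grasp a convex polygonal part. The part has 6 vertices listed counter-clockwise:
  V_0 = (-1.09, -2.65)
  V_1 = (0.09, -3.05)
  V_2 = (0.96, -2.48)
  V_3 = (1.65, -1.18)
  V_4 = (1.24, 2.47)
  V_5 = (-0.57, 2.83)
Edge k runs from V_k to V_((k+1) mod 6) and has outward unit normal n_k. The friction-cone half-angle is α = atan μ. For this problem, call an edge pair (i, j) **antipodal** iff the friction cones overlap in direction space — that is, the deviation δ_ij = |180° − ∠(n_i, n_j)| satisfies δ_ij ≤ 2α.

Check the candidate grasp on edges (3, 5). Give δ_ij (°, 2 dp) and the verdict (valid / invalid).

α = atan 0.7 = 34.99°;  2α = 69.98°
edge 3: e_3 = (-0.41, +3.65);  n_3 = (+0.9938, +0.1116)
edge 5: e_5 = (-0.52, -5.48);  n_5 = (-0.9955, +0.0945)
∠(n_3, n_5) = 168.17°
δ = |180° − 168.17°| = 11.83°
11.83° ≤ 2α = 69.98°  →  valid

δ = 11.83°, valid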